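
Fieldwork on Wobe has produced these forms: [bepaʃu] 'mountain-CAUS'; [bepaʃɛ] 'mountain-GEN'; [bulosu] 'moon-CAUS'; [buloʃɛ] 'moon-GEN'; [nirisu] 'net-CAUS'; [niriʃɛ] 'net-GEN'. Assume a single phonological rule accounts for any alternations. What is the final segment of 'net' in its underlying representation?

/s/

The stem for 'net' ends in [s] in [nirisu] but [ʃ] in [niriʃɛ].
But 'mountain' keeps [ʃ] in both environments ([bepaʃu], [bepaʃɛ]), so there is no rule changing /ʃ/ to [s] before the CAUS suffix.
Therefore /s/ is basic and [ʃ] is derived by palatalization before a front vowel (/s/ becomes palato-alveolar [ʃ] before a front vowel).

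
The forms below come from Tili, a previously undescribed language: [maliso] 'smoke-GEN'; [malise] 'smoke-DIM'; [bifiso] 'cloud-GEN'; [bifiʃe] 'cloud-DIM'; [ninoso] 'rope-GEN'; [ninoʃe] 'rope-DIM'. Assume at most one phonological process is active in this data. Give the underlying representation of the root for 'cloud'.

The stem for 'cloud' ends in [s] in [bifiso] but [ʃ] in [bifiʃe].
The stem 'smoke' ([maliso], [malise]) shows [s] unchanged in both environments, so [s] cannot be basic with [ʃ] derived before the DIM suffix.
So /ʃ/ is underlying, and a rule of depalatalization — palato-alveolar /ʃ/ becomes [s] when no front vowel follows — gives [s].
So 'cloud' = /bifiʃ/.

/bifiʃ/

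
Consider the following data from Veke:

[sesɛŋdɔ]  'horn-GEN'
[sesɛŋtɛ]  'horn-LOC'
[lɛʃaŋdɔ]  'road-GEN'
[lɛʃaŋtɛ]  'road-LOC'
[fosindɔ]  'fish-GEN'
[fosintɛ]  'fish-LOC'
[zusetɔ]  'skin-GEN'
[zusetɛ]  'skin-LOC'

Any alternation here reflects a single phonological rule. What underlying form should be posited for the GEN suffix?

/-dɔ/

The GEN morpheme has two allomorphs, [-dɔ] and [-tɔ].
By contrast the LOC suffix keeps its initial [t] throughout — that segment must be underlying.
So the underlying form is /-dɔ/, and voiced stops become voiceless after a vowel.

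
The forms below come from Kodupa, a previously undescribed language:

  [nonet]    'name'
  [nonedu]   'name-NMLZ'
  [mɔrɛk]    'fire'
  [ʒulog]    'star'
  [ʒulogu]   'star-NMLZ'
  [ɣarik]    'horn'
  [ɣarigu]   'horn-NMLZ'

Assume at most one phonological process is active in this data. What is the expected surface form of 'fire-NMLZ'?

[mɔrɛgu]

The stem for 'horn' ends in [k] in [ɣarik] but [g] in [ɣarigu].
Compare 'star', with invariant [g] in [ʒulog] and [ʒulogu]: an analysis with underlying /g/ and a rule producing [k] in isolation would wrongly predict alternation here too.
The alternation reflects intervocalic voicing: voiceless stops become voiced between vowels. /k/ is underlying.
The one attested form of 'fire', [mɔrɛk], shows underlying /mɔrɛk/. Applying the same rule between vowels gives [mɔrɛgu].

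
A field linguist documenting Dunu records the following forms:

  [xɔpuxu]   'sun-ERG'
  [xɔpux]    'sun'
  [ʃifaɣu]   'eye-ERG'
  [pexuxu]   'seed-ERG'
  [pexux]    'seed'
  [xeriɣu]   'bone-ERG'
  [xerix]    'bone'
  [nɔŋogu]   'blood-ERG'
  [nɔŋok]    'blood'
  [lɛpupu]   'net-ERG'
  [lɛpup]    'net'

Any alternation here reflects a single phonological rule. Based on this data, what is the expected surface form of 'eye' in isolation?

The stem for 'bone' ends in [ɣ] in [xeriɣu] but [x] in [xerix].
The stem 'seed' ([pexuxu], [pexux]) shows [x] unchanged in both environments, so [x] cannot be basic with [ɣ] derived before the ERG suffix.
The alternation reflects word-final obstruent devoicing: voiced obstruents become voiceless word-finally. /ɣ/ is underlying.
The one attested form of 'eye', [ʃifaɣu], shows underlying /ʃifaɣ/. Applying the same rule word-finally gives [ʃifax].

[ʃifax]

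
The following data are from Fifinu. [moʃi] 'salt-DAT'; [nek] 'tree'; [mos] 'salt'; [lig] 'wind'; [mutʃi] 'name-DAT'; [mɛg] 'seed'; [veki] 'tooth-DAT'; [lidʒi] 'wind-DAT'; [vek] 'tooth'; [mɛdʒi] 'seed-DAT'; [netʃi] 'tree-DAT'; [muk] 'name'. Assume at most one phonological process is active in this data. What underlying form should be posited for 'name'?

The root 'name' surfaces as [muk] and [mutʃi], with a stem-final [k] ~ [tʃ] alternation.
If /k/ were underlying and a rule turned it into [tʃ] before the DAT suffix, 'tooth' would also alternate; but it has [k] in both [vek] and [veki].
So /tʃ/ is underlying, and a rule of depalatalization — palato-alveolar /tʃ/, /dʒ/ and /ʃ/ become [k], [g] and [s] when no front vowel follows — gives [k].
Hence 'name' is /mutʃ/ underlyingly.

/mutʃ/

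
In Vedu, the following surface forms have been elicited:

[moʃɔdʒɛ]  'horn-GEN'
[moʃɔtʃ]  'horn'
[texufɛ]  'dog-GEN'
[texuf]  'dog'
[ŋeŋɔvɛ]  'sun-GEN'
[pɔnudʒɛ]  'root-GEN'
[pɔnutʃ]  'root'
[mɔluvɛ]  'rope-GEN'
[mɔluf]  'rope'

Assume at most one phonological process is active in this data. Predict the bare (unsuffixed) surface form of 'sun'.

The root 'rope' surfaces as [mɔluvɛ] and [mɔluf], with a stem-final [v] ~ [f] alternation.
But 'dog' keeps [f] in both environments ([texufɛ], [texuf]), so there is no rule changing /f/ to [v] before the GEN suffix.
So /v/ is underlying, and a rule of word-final obstruent devoicing — voiced obstruents become voiceless word-finally — gives [f].
The one attested form of 'sun', [ŋeŋɔvɛ], shows underlying /ŋeŋɔv/. Applying the same rule word-finally gives [ŋeŋɔf].

[ŋeŋɔf]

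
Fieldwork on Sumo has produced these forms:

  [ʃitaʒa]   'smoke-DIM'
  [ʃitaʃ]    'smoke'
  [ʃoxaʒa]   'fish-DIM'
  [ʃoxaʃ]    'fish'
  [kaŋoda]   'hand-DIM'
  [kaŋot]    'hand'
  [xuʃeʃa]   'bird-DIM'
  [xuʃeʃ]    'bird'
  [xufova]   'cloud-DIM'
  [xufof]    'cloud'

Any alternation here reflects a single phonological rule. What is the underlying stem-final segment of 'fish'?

/ʒ/

In [ʃoxaʒa] and [ʃoxaʃ] the final segment of 'fish' alternates: [ʒ] ~ [ʃ].
If /ʃ/ were underlying and a rule turned it into [ʒ] before the DIM suffix, 'bird' would also alternate; but it has [ʃ] in both [xuʃeʃa] and [xuʃeʃ].
The alternation reflects word-final obstruent devoicing: voiced obstruents become voiceless word-finally. /ʒ/ is underlying.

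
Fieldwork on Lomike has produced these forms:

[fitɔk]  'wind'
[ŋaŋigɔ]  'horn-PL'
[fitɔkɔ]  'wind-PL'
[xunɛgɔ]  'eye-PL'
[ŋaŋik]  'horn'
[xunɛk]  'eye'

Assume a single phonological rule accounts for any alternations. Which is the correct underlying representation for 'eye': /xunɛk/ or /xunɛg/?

/xunɛg/

In [xunɛgɔ] and [xunɛk] the final segment of 'eye' alternates: [g] ~ [k].
If /k/ were underlying and a rule turned it into [g] before the PL suffix, 'wind' would also alternate; but it has [k] in both [fitɔkɔ] and [fitɔk].
The alternation reflects word-final obstruent devoicing: voiced obstruents become voiceless word-finally. /g/ is underlying.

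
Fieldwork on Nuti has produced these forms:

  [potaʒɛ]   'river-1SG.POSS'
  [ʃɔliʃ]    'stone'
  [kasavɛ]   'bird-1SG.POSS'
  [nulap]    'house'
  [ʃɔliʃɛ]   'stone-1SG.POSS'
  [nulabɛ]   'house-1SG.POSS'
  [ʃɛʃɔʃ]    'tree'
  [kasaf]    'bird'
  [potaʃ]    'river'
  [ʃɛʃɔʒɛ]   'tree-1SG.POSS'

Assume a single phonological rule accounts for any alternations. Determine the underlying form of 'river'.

/potaʒ/

The root 'river' surfaces as [potaʒɛ] and [potaʃ], with a stem-final [ʒ] ~ [ʃ] alternation.
If /ʃ/ were underlying and a rule turned it into [ʒ] before the 1SG.POSS suffix, 'stone' would also alternate; but it has [ʃ] in both [ʃɔliʃɛ] and [ʃɔliʃ].
The underlying segment must be /ʒ/; voiced obstruents become voiceless word-finally, yielding [ʃ] there.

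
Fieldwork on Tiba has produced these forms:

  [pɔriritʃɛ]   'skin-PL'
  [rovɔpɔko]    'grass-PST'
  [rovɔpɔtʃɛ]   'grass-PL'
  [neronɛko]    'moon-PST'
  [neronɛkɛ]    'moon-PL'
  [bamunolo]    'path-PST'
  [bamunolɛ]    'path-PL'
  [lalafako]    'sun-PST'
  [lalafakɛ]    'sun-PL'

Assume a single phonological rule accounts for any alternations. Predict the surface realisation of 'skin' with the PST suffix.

The root 'grass' surfaces as [rovɔpɔko] and [rovɔpɔtʃɛ], with a stem-final [k] ~ [tʃ] alternation.
Compare 'moon', with invariant [k] in [neronɛko] and [neronɛkɛ]: an analysis with underlying /k/ and a rule producing [tʃ] before the PL suffix would wrongly predict alternation here too.
The underlying segment must be /tʃ/; palato-alveolar /tʃ/ becomes [k] when no front vowel follows, yielding [k] there.
The one attested form of 'skin', [pɔriritʃɛ], shows underlying /pɔriritʃ/. Applying the same rule when no front vowel follows gives [pɔririko].

[pɔririko]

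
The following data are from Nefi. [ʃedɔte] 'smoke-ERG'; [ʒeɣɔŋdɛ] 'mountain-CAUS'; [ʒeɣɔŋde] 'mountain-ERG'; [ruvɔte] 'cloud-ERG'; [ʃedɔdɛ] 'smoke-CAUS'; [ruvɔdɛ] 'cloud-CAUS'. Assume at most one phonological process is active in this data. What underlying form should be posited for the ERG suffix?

The ERG suffix surfaces as [-de] and [-te], depending on the final segment of the stem.
The CAUS suffix, which begins with [d], is invariant after every stem; so [d] is not altered by any rule here.
So the underlying form is /-te/, and voiceless stops become voiced after a nasal.

/-te/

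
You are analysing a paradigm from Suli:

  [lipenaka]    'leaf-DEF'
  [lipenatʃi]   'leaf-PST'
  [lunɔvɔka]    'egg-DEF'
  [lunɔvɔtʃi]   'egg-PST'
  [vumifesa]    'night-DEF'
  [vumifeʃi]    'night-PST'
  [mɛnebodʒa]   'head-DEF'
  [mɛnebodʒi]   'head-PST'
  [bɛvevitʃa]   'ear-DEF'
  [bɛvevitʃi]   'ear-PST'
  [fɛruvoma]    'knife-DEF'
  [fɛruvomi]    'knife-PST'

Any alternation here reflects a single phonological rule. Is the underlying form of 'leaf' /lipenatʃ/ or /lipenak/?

/lipenak/

The root 'leaf' surfaces as [lipenaka] and [lipenatʃi], with a stem-final [k] ~ [tʃ] alternation.
The stem 'ear' ([bɛvevitʃa], [bɛvevitʃi]) shows [tʃ] unchanged in both environments, so [tʃ] cannot be basic with [k] derived before the DEF suffix.
The underlying segment must be /k/; /k/ and /s/ become palato-alveolar [tʃ] and [ʃ] before a front vowel, yielding [tʃ] there.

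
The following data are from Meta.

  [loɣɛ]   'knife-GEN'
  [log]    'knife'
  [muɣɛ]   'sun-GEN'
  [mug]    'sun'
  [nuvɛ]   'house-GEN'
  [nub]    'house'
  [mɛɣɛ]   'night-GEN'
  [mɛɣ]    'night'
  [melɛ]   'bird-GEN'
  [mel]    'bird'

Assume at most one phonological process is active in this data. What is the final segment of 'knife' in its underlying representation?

/g/

In [loɣɛ] and [log] the final segment of 'knife' alternates: [ɣ] ~ [g].
The stem 'night' ([mɛɣɛ], [mɛɣ]) shows [ɣ] unchanged in both environments, so [ɣ] cannot be basic with [g] derived in isolation.
The underlying segment must be /g/; voiced stops become fricatives between vowels, yielding [ɣ] there.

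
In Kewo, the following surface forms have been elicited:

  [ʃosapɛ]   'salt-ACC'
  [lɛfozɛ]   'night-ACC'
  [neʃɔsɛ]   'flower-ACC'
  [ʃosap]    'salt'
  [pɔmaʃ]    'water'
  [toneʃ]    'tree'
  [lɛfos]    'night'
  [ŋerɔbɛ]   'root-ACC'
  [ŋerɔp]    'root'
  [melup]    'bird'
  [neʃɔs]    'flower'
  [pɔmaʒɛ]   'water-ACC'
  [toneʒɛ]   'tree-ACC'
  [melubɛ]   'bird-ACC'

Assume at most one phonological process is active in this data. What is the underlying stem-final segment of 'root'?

/b/

The root 'root' surfaces as [ŋerɔp] and [ŋerɔbɛ], with a stem-final [p] ~ [b] alternation.
The stem 'salt' ([ʃosap], [ʃosapɛ]) shows [p] unchanged in both environments, so [p] cannot be basic with [b] derived before the ACC suffix.
So /b/ is underlying, and a rule of word-final obstruent devoicing — voiced obstruents become voiceless word-finally — gives [p].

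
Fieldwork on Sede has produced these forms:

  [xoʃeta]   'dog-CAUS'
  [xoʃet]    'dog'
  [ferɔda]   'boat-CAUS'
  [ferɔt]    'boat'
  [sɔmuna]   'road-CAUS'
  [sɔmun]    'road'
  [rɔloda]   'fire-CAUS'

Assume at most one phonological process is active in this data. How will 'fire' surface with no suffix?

[rɔlot]

'boat' shows [d] ~ [t] at the end of the stem ([ferɔda] vs [ferɔt]).
If /t/ were underlying and a rule turned it into [d] before the CAUS suffix, 'dog' would also alternate; but it has [t] in both [xoʃeta] and [xoʃet].
Therefore /d/ is basic and [t] is derived by word-final obstruent devoicing (voiced obstruents become voiceless word-finally).
From [rɔloda] the stem 'fire' is /rɔlod/; word-finally this yields [rɔlot].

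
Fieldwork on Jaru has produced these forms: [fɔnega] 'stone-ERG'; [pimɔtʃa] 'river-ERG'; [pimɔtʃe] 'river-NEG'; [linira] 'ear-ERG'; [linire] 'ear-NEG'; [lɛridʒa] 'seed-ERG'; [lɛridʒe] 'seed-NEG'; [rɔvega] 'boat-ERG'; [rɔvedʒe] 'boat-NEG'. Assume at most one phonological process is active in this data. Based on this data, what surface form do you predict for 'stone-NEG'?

[fɔnedʒe]

The stem for 'boat' ends in [g] in [rɔvega] but [dʒ] in [rɔvedʒe].
If /dʒ/ were underlying and a rule turned it into [g] before the ERG suffix, 'seed' would also alternate; but it has [dʒ] in both [lɛridʒa] and [lɛridʒe].
Therefore /g/ is basic and [dʒ] is derived by palatalization before a front vowel (/g/ becomes palato-alveolar [dʒ] before a front vowel).
The one attested form of 'stone', [fɔnega], shows underlying /fɔneg/. Applying the same rule before a front vowel gives [fɔnedʒe].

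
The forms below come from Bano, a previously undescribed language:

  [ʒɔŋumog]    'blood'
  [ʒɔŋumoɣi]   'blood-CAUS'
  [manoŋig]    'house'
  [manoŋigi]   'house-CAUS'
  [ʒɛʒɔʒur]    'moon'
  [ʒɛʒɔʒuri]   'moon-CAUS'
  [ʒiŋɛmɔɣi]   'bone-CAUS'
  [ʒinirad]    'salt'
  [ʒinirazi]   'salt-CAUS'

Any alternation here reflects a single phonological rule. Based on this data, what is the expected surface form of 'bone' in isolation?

[ʒiŋɛmɔg]

The stem for 'blood' ends in [g] in [ʒɔŋumog] but [ɣ] in [ʒɔŋumoɣi].
The stem 'house' ([manoŋig], [manoŋigi]) shows [g] unchanged in both environments, so [g] cannot be basic with [ɣ] derived before the CAUS suffix.
Therefore /ɣ/ is basic and [g] is derived by word-final hardening (voiced fricatives become stops word-finally).
The one attested form of 'bone', [ʒiŋɛmɔɣi], shows underlying /ʒiŋɛmɔɣ/. Applying the same rule word-finally gives [ʒiŋɛmɔg].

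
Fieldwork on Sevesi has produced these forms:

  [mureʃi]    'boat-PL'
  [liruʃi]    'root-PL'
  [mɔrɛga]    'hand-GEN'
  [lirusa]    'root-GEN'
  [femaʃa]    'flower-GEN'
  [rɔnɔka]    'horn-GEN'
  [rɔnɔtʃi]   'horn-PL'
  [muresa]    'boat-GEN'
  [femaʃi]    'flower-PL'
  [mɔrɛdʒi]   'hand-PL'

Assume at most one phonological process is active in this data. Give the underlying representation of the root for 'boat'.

'boat' shows [s] ~ [ʃ] at the end of the stem ([muresa] vs [mureʃi]).
Compare 'flower', with invariant [ʃ] in [femaʃa] and [femaʃi]: an analysis with underlying /ʃ/ and a rule producing [s] before the GEN suffix would wrongly predict alternation here too.
The underlying segment must be /s/; /k/, /g/ and /s/ become palato-alveolar [tʃ], [dʒ] and [ʃ] before a front vowel, yielding [ʃ] there.
So 'boat' = /mures/.

/mures/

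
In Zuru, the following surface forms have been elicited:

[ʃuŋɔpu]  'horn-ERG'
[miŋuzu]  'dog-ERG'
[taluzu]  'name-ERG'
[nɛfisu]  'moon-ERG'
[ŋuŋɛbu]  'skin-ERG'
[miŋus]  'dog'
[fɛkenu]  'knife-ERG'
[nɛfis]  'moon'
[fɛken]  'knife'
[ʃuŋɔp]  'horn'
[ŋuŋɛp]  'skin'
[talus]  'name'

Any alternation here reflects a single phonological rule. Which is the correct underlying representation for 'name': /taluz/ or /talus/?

In [taluzu] and [talus] the final segment of 'name' alternates: [z] ~ [s].
Compare 'moon', with invariant [s] in [nɛfisu] and [nɛfis]: an analysis with underlying /s/ and a rule producing [z] before the ERG suffix would wrongly predict alternation here too.
The alternation reflects word-final obstruent devoicing: voiced obstruents become voiceless word-finally. /z/ is underlying.

/taluz/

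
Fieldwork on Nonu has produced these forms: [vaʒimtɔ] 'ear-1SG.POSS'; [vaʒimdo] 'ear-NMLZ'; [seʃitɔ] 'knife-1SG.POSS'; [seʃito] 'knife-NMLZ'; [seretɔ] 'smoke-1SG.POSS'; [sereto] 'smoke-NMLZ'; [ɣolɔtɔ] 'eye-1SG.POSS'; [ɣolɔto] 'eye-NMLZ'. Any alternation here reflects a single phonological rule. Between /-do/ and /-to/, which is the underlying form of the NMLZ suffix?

/-do/

The NMLZ morpheme has two allomorphs, [-do] and [-to].
By contrast the 1SG.POSS suffix keeps its initial [t] throughout — that segment must be underlying.
The NMLZ suffix is therefore /-do/ underlyingly, with post-vocalic devoicing: voiced stops become voiceless after a vowel.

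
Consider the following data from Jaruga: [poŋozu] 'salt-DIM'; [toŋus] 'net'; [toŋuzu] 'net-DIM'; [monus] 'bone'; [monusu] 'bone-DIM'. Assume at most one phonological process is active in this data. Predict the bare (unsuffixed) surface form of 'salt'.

The root 'net' surfaces as [toŋus] and [toŋuzu], with a stem-final [s] ~ [z] alternation.
If /s/ were underlying and a rule turned it into [z] before the DIM suffix, 'bone' would also alternate; but it has [s] in both [monus] and [monusu].
So /z/ is underlying, and a rule of word-final obstruent devoicing — voiced obstruents become voiceless word-finally — gives [s].
From [poŋozu] the stem 'salt' is /poŋoz/; word-finally this yields [poŋos].

[poŋos]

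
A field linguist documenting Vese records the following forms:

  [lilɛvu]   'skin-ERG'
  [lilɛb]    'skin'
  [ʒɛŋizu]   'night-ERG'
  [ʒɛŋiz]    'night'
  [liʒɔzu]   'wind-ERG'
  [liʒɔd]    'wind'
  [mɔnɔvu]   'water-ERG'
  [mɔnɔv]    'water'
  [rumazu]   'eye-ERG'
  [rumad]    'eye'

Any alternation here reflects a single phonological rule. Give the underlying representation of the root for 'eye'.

/rumad/

The stem for 'eye' ends in [z] in [rumazu] but [d] in [rumad].
But 'night' keeps [z] in both environments ([ʒɛŋizu], [ʒɛŋiz]), so there is no rule changing /z/ to [d] in isolation.
The alternation reflects intervocalic spirantization: voiced stops become fricatives between vowels. /d/ is underlying.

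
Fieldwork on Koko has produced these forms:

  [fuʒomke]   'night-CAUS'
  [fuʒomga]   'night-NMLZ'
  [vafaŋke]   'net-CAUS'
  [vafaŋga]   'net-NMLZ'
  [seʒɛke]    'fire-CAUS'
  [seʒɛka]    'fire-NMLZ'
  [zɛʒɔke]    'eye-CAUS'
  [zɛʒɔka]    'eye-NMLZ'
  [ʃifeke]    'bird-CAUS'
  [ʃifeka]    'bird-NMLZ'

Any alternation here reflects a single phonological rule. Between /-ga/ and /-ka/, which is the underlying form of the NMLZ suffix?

The NMLZ suffix surfaces as [-ga] and [-ka], depending on the final segment of the stem.
The CAUS suffix, which begins with [k], is invariant after every stem; so [k] is not altered by any rule here.
The NMLZ suffix is therefore /-ga/ underlyingly, with post-vocalic devoicing: voiced stops become voiceless after a vowel.

/-ga/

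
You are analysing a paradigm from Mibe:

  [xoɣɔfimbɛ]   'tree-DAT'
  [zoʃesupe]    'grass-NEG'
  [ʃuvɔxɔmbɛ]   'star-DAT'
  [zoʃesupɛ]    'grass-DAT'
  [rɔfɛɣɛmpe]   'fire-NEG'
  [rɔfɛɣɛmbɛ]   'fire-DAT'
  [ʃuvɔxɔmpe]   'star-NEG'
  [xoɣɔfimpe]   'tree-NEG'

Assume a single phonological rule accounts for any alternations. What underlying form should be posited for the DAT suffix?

/-bɛ/

The DAT morpheme has two allomorphs, [-bɛ] and [-pɛ].
By contrast the NEG suffix keeps its initial [p] throughout — that segment must be underlying.
So the underlying form is /-bɛ/, and voiced stops become voiceless after a vowel.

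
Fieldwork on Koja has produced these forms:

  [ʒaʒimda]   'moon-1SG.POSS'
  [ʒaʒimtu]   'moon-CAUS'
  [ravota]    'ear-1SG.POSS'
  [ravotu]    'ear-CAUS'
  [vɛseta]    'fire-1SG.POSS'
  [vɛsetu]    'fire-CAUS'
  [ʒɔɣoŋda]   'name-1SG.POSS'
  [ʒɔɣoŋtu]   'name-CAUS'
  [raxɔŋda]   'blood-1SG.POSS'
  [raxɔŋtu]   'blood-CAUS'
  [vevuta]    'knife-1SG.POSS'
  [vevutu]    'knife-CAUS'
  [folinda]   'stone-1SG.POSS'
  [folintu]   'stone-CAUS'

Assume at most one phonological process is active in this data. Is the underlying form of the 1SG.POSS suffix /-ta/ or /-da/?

/-da/

The 1SG.POSS morpheme has two allomorphs, [-da] and [-ta].
The CAUS suffix, which begins with [t], is invariant after every stem; so [t] is not altered by any rule here.
The 1SG.POSS suffix is therefore /-da/ underlyingly, with post-vocalic devoicing: voiced stops become voiceless after a vowel.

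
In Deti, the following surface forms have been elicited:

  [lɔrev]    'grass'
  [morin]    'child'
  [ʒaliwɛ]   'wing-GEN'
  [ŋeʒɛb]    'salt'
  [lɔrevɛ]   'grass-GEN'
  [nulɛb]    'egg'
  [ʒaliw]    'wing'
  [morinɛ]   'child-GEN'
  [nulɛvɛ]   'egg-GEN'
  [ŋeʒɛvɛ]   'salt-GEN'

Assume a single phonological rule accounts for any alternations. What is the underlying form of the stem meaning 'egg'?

In [nulɛvɛ] and [nulɛb] the final segment of 'egg' alternates: [v] ~ [b].
Compare 'grass', with invariant [v] in [lɔrevɛ] and [lɔrev]: an analysis with underlying /v/ and a rule producing [b] in isolation would wrongly predict alternation here too.
So /b/ is underlying, and a rule of intervocalic spirantization — voiced stops become fricatives between vowels — gives [v].
Hence 'egg' is /nulɛb/ underlyingly.

/nulɛb/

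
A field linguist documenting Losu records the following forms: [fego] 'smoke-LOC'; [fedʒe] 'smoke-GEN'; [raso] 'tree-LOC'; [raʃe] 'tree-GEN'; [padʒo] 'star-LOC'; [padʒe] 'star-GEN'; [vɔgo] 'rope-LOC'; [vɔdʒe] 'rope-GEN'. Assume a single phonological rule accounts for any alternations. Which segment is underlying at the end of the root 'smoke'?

The stem for 'smoke' ends in [g] in [fego] but [dʒ] in [fedʒe].
But 'star' keeps [dʒ] in both environments ([padʒo], [padʒe]), so there is no rule changing /dʒ/ to [g] before the LOC suffix.
The underlying segment must be /g/; /g/ and /s/ become palato-alveolar [dʒ] and [ʃ] before a front vowel, yielding [dʒ] there.

/g/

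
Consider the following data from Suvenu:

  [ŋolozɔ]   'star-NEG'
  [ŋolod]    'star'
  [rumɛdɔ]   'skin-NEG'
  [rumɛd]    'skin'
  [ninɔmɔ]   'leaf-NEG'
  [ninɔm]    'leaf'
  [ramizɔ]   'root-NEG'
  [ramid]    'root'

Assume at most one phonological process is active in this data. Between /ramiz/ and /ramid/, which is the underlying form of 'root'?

/ramiz/

'root' shows [z] ~ [d] at the end of the stem ([ramizɔ] vs [ramid]).
If /d/ were underlying and a rule turned it into [z] before the NEG suffix, 'skin' would also alternate; but it has [d] in both [rumɛdɔ] and [rumɛd].
The underlying segment must be /z/; voiced fricatives become stops word-finally, yielding [d] there.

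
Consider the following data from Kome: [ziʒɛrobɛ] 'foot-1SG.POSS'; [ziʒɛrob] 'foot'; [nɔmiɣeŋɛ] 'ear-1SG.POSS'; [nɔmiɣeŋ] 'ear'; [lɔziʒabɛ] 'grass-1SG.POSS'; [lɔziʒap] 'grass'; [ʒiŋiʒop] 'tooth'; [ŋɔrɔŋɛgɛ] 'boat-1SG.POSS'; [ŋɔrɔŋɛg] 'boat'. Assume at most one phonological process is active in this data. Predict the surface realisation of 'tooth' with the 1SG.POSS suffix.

The stem for 'grass' ends in [b] in [lɔziʒabɛ] but [p] in [lɔziʒap].
The stem 'foot' ([ziʒɛrobɛ], [ziʒɛrob]) shows [b] unchanged in both environments, so [b] cannot be basic with [p] derived in isolation.
So /p/ is underlying, and a rule of intervocalic voicing — voiceless stops become voiced between vowels — gives [b].
The one attested form of 'tooth', [ʒiŋiʒop], shows underlying /ʒiŋiʒop/. Applying the same rule between vowels gives [ʒiŋiʒobɛ].

[ʒiŋiʒobɛ]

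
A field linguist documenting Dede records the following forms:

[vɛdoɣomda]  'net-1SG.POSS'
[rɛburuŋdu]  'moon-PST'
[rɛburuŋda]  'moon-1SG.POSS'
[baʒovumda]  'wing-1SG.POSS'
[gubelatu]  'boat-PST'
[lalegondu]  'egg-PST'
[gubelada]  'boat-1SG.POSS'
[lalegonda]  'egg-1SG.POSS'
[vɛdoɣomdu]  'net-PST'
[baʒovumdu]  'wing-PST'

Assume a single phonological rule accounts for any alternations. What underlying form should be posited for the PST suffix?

/-tu/

The PST morpheme has two allomorphs, [-du] and [-tu].
The 1SG.POSS suffix, which begins with [d], is invariant after every stem; so [d] is not altered by any rule here.
So the underlying form is /-tu/, and voiceless stops become voiced after a nasal.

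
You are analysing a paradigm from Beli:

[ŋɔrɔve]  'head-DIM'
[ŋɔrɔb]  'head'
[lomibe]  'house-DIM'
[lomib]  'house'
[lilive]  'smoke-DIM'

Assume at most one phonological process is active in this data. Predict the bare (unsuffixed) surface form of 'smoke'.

[lilib]

'head' shows [v] ~ [b] at the end of the stem ([ŋɔrɔve] vs [ŋɔrɔb]).
If /b/ were underlying and a rule turned it into [v] before the DIM suffix, 'house' would also alternate; but it has [b] in both [lomibe] and [lomib].
The underlying segment must be /v/; voiced fricatives become stops word-finally, yielding [b] there.
From [lilive] the stem 'smoke' is /liliv/; word-finally this yields [lilib].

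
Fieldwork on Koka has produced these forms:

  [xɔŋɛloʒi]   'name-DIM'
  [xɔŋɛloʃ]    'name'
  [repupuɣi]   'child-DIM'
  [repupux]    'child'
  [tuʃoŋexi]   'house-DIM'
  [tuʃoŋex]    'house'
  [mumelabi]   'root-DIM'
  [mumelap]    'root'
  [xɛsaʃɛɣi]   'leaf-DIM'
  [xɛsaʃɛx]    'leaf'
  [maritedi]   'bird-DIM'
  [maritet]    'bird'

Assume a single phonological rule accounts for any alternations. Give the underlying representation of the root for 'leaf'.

The stem for 'leaf' ends in [ɣ] in [xɛsaʃɛɣi] but [x] in [xɛsaʃɛx].
If /x/ were underlying and a rule turned it into [ɣ] before the DIM suffix, 'house' would also alternate; but it has [x] in both [tuʃoŋexi] and [tuʃoŋex].
Therefore /ɣ/ is basic and [x] is derived by word-final obstruent devoicing (voiced obstruents become voiceless word-finally).
The underlying form of 'leaf' is therefore /xɛsaʃɛɣ/.

/xɛsaʃɛɣ/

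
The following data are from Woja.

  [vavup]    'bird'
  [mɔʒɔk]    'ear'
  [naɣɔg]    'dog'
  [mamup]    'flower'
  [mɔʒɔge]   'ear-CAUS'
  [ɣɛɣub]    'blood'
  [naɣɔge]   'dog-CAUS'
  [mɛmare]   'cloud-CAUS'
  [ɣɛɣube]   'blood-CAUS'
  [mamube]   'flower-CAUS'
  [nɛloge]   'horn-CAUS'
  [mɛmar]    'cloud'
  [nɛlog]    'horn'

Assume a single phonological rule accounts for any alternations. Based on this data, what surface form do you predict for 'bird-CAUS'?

[vavube]

The root 'flower' surfaces as [mamube] and [mamup], with a stem-final [b] ~ [p] alternation.
Compare 'blood', with invariant [b] in [ɣɛɣube] and [ɣɛɣub]: an analysis with underlying /b/ and a rule producing [p] in isolation would wrongly predict alternation here too.
So /p/ is underlying, and a rule of intervocalic voicing — voiceless stops become voiced between vowels — gives [b].
The one attested form of 'bird', [vavup], shows underlying /vavup/. Applying the same rule between vowels gives [vavube].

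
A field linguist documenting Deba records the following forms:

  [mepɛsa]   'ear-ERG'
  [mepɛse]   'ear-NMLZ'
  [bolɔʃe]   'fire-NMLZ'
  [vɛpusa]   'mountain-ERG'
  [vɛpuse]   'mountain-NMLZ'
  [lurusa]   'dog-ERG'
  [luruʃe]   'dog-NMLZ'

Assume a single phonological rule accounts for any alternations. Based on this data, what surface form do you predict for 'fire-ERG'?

'dog' shows [s] ~ [ʃ] at the end of the stem ([lurusa] vs [luruʃe]).
But 'ear' keeps [s] in both environments ([mepɛsa], [mepɛse]), so there is no rule changing /s/ to [ʃ] before the NMLZ suffix.
Therefore /ʃ/ is basic and [s] is derived by depalatalization (palato-alveolar /ʃ/ becomes [s] when no front vowel follows).
The one attested form of 'fire', [bolɔʃe], shows underlying /bolɔʃ/. Applying the same rule when no front vowel follows gives [bolɔsa].

[bolɔsa]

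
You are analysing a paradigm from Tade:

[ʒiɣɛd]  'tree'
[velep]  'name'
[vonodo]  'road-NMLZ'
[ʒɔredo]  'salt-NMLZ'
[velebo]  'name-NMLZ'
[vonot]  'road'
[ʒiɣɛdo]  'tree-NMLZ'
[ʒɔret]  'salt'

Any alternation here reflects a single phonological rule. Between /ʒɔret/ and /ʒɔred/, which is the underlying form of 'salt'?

In [ʒɔredo] and [ʒɔret] the final segment of 'salt' alternates: [d] ~ [t].
The stem 'tree' ([ʒiɣɛdo], [ʒiɣɛd]) shows [d] unchanged in both environments, so [d] cannot be basic with [t] derived in isolation.
The underlying segment must be /t/; voiceless stops become voiced between vowels, yielding [d] there.

/ʒɔret/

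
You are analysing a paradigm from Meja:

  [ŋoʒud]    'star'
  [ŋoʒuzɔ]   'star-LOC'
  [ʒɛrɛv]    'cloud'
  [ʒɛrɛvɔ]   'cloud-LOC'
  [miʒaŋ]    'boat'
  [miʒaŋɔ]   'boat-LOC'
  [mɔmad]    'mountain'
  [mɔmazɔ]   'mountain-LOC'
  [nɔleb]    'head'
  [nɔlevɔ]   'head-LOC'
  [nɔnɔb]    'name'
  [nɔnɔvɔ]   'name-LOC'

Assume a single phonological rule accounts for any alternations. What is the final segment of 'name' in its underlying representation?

The root 'name' surfaces as [nɔnɔb] and [nɔnɔvɔ], with a stem-final [b] ~ [v] alternation.
But 'cloud' keeps [v] in both environments ([ʒɛrɛv], [ʒɛrɛvɔ]), so there is no rule changing /v/ to [b] in isolation.
So /b/ is underlying, and a rule of intervocalic spirantization — voiced stops become fricatives between vowels — gives [v].

/b/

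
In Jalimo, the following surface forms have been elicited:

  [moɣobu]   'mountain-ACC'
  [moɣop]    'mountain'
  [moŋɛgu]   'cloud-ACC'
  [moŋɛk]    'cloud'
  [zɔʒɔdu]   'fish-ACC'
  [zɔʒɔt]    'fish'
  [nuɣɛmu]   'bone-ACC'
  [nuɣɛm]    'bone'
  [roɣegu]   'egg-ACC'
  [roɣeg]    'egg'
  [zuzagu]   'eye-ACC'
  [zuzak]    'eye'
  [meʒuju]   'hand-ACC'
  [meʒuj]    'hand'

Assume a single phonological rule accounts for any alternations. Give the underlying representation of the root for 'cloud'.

The root 'cloud' surfaces as [moŋɛgu] and [moŋɛk], with a stem-final [g] ~ [k] alternation.
Compare 'egg', with invariant [g] in [roɣegu] and [roɣeg]: an analysis with underlying /g/ and a rule producing [k] in isolation would wrongly predict alternation here too.
So /k/ is underlying, and a rule of intervocalic voicing — voiceless stops become voiced between vowels — gives [g].

/moŋɛk/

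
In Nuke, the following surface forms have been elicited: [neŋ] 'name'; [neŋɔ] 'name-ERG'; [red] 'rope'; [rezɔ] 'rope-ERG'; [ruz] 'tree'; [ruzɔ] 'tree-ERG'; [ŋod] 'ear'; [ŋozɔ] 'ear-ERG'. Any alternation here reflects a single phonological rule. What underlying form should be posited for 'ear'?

The stem for 'ear' ends in [d] in [ŋod] but [z] in [ŋozɔ].
Compare 'tree', with invariant [z] in [ruz] and [ruzɔ]: an analysis with underlying /z/ and a rule producing [d] in isolation would wrongly predict alternation here too.
Therefore /d/ is basic and [z] is derived by intervocalic spirantization (voiced stops become fricatives between vowels).
So 'ear' = /ŋod/.

/ŋod/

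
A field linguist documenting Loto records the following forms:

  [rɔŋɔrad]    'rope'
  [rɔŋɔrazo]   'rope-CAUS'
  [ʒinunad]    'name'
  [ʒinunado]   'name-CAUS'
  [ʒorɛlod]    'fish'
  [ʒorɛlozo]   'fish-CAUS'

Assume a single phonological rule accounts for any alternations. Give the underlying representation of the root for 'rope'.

/rɔŋɔraz/

In [rɔŋɔrad] and [rɔŋɔrazo] the final segment of 'rope' alternates: [d] ~ [z].
But 'name' keeps [d] in both environments ([ʒinunad], [ʒinunado]), so there is no rule changing /d/ to [z] before the CAUS suffix.
Therefore /z/ is basic and [d] is derived by word-final hardening (voiced fricatives become stops word-finally).
So 'rope' = /rɔŋɔraz/.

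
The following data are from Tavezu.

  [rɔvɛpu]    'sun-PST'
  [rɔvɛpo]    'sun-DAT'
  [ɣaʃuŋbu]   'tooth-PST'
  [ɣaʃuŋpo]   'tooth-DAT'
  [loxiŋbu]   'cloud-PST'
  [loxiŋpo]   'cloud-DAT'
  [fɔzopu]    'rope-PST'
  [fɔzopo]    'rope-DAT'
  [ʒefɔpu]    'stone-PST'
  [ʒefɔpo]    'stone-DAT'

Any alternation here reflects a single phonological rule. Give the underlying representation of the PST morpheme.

/-bu/

The PST morpheme has two allomorphs, [-bu] and [-pu].
The DAT suffix, which begins with [p], is invariant after every stem; so [p] is not altered by any rule here.
So the underlying form is /-bu/, and voiced stops become voiceless after a vowel.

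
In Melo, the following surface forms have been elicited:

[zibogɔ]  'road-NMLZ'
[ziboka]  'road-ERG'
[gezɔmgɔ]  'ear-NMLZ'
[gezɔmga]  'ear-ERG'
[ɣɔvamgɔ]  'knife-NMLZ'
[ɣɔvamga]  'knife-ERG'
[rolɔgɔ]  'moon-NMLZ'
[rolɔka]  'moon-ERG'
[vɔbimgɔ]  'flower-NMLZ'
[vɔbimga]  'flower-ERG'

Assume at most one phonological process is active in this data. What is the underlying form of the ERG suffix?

The ERG morpheme has two allomorphs, [-ga] and [-ka].
The NMLZ suffix, which begins with [g], is invariant after every stem; so [g] is not altered by any rule here.
The ERG suffix is therefore /-ka/ underlyingly, with post-nasal voicing: voiceless stops become voiced after a nasal.

/-ka/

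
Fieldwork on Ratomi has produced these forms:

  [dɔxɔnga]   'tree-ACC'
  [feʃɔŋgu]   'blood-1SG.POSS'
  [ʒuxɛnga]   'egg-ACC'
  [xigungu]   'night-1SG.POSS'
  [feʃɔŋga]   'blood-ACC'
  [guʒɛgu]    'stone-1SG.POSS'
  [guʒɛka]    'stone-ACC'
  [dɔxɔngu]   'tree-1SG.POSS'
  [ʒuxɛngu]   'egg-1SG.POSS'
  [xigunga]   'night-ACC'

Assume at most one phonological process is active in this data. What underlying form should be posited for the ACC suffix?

/-ka/

The ACC suffix surfaces as [-ga] and [-ka], depending on the final segment of the stem.
By contrast the 1SG.POSS suffix keeps its initial [g] throughout — that segment must be underlying.
So the underlying form is /-ka/, and voiceless stops become voiced after a nasal.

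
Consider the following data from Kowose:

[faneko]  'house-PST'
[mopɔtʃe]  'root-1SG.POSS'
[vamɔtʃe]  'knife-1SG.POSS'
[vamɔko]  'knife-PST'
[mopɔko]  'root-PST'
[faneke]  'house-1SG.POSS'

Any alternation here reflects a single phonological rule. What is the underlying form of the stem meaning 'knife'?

The stem for 'knife' ends in [k] in [vamɔko] but [tʃ] in [vamɔtʃe].
Compare 'house', with invariant [k] in [faneko] and [faneke]: an analysis with underlying /k/ and a rule producing [tʃ] before the 1SG.POSS suffix would wrongly predict alternation here too.
The alternation reflects depalatalization: palato-alveolar /tʃ/ becomes [k] when no front vowel follows. /tʃ/ is underlying.
The underlying form of 'knife' is therefore /vamɔtʃ/.

/vamɔtʃ/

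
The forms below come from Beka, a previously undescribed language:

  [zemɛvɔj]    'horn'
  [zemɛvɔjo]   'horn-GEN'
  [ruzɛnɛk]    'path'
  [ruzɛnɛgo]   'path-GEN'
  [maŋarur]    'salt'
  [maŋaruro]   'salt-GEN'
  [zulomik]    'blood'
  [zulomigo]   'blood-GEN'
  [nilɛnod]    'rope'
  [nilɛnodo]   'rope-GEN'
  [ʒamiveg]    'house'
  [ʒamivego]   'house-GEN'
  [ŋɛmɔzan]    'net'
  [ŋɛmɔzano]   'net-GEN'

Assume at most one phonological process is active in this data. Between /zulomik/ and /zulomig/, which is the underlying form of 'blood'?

/zulomik/

'blood' shows [k] ~ [g] at the end of the stem ([zulomik] vs [zulomigo]).
If /g/ were underlying and a rule turned it into [k] in isolation, 'house' would also alternate; but it has [g] in both [ʒamiveg] and [ʒamivego].
Therefore /k/ is basic and [g] is derived by intervocalic voicing (voiceless stops become voiced between vowels).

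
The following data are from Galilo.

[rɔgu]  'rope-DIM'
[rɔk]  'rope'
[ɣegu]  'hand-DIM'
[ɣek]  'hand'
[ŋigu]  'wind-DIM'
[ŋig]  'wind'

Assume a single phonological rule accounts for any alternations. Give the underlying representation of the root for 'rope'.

The root 'rope' surfaces as [rɔgu] and [rɔk], with a stem-final [g] ~ [k] alternation.
The stem 'wind' ([ŋigu], [ŋig]) shows [g] unchanged in both environments, so [g] cannot be basic with [k] derived in isolation.
So /k/ is underlying, and a rule of intervocalic voicing — voiceless stops become voiced between vowels — gives [g].
So 'rope' = /rɔk/.

/rɔk/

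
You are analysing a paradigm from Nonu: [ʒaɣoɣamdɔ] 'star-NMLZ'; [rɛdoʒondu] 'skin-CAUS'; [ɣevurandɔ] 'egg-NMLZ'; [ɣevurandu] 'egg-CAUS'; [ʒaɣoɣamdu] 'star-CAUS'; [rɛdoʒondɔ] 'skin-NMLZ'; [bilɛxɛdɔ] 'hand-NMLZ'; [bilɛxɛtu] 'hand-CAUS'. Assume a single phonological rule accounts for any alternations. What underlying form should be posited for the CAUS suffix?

The CAUS suffix surfaces as [-du] and [-tu], depending on the final segment of the stem.
By contrast the NMLZ suffix keeps its initial [d] throughout — that segment must be underlying.
The CAUS suffix is therefore /-tu/ underlyingly, with post-nasal voicing: voiceless stops become voiced after a nasal.

/-tu/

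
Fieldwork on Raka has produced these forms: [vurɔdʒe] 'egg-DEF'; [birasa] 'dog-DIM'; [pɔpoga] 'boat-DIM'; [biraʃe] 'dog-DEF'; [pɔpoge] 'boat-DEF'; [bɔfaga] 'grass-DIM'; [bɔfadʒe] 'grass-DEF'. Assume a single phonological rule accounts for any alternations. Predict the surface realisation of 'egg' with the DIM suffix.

[vurɔga]

The stem for 'grass' ends in [dʒ] in [bɔfadʒe] but [g] in [bɔfaga].
But 'boat' keeps [g] in both environments ([pɔpoge], [pɔpoga]), so there is no rule changing /g/ to [dʒ] before the DEF suffix.
So /dʒ/ is underlying, and a rule of depalatalization — palato-alveolar /dʒ/ and /ʃ/ become [g] and [s] when no front vowel follows — gives [g].
The one attested form of 'egg', [vurɔdʒe], shows underlying /vurɔdʒ/. Applying the same rule when no front vowel follows gives [vurɔga].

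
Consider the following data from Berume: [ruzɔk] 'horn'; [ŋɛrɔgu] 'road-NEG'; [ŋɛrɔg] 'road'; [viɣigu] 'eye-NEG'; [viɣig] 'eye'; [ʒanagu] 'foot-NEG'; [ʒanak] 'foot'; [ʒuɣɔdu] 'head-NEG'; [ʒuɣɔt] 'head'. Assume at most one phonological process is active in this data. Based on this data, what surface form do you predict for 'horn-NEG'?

[ruzɔgu]

The root 'foot' surfaces as [ʒanagu] and [ʒanak], with a stem-final [g] ~ [k] alternation.
Compare 'eye', with invariant [g] in [viɣigu] and [viɣig]: an analysis with underlying /g/ and a rule producing [k] in isolation would wrongly predict alternation here too.
Therefore /k/ is basic and [g] is derived by intervocalic voicing (voiceless stops become voiced between vowels).
The one attested form of 'horn', [ruzɔk], shows underlying /ruzɔk/. Applying the same rule between vowels gives [ruzɔgu].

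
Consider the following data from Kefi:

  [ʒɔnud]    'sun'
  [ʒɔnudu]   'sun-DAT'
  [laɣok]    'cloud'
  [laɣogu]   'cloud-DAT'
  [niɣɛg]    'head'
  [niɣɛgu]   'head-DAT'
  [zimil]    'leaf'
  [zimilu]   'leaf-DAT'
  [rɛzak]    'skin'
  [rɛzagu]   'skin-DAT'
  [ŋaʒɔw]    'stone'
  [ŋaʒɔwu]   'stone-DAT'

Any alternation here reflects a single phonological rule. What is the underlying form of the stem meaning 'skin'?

The root 'skin' surfaces as [rɛzak] and [rɛzagu], with a stem-final [k] ~ [g] alternation.
Compare 'head', with invariant [g] in [niɣɛg] and [niɣɛgu]: an analysis with underlying /g/ and a rule producing [k] in isolation would wrongly predict alternation here too.
So /k/ is underlying, and a rule of intervocalic voicing — voiceless stops become voiced between vowels — gives [g].
The underlying form of 'skin' is therefore /rɛzak/.

/rɛzak/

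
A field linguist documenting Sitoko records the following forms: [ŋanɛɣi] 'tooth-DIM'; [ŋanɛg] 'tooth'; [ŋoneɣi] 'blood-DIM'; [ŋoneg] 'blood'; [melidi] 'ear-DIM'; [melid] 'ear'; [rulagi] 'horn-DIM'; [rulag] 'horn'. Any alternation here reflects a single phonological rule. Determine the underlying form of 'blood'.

'blood' shows [ɣ] ~ [g] at the end of the stem ([ŋoneɣi] vs [ŋoneg]).
The stem 'horn' ([rulagi], [rulag]) shows [g] unchanged in both environments, so [g] cannot be basic with [ɣ] derived before the DIM suffix.
Therefore /ɣ/ is basic and [g] is derived by word-final hardening (voiced fricatives become stops word-finally).
Hence 'blood' is /ŋoneɣ/ underlyingly.

/ŋoneɣ/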